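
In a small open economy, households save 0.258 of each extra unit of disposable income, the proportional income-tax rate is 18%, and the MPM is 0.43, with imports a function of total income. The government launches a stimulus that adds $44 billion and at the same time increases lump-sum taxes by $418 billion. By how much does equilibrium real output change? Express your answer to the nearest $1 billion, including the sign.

−$324 billion

MPC = 1 − MPS = 1 − 0.258 = 0.742.
Expenditure multiplier = 1/(1 − c(1−t) + m) = 1/(1 − 0.742×0.82 + 0.43) = 1/0.82156 ≈ 1.217.
ΔG contributes k·ΔG = (+$44 billion) / 0.82156 ≈ +$53.6 billion.
ΔT of +$418 billion changes first-round spending by −c·ΔT = −$310.156 billion, contributing k·(−c·ΔT) = (−$310.156 billion) / 0.82156 ≈ −$377.5 billion.
Net ΔY = k(ΔG − c·ΔT) = (−$266.156 billion) / 0.82156 ≈ −$324 billion.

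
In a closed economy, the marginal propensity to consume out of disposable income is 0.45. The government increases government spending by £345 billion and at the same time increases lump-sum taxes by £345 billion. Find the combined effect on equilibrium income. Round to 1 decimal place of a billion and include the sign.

+£345.0 billion

Expenditure multiplier = 1/(1 − MPC) = 1/(1 − 0.45) = 1/0.55 ≈ 1.818.
ΔG contributes k·ΔG = (+£345 billion) / 0.55 ≈ +£627.3 billion.
ΔT of +£345 billion changes first-round spending by −c·ΔT = −£155.25 billion, contributing k·(−c·ΔT) = (−£155.25 billion) / 0.55 ≈ −£282.3 billion.
With ΔG = ΔT and no other leakages, the balanced-budget multiplier is 1, so ΔY = ΔG = +£345 billion.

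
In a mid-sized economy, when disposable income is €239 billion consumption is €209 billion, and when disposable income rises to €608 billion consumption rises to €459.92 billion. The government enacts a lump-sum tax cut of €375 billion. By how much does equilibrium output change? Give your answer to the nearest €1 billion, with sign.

+€797 billion

MPC = ΔC/ΔYd = (459.92 − 209)/(608 − 239) = 250.92/369 = 0.68.
A lump-sum tax change of −€375 billion shifts disposable income by +€375 billion; first-round consumption changes by −c × ΔT = −0.68 × (−€375 billion) = +€255 billion.
Expenditure multiplier = 1/(1 − MPC) = 1/(1 − 0.68) = 1/0.32 = 3.125.
The tax multiplier is −c × k = −2.125, so ΔY = k × (−c·ΔT) = (+€255 billion) / 0.32 ≈ +€797 billion.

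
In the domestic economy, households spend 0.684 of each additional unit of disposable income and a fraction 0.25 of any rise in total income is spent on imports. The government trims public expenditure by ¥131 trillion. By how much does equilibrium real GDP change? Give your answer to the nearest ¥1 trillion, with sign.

Government-spending multiplier = 1/(1 − c + m) = 1/(1 − 0.684 + 0.25) = 1/0.566 ≈ 1.767.
ΔY = k × ΔG = (−¥131 trillion) / 0.566 ≈ −¥231 trillion.

−¥231 trillion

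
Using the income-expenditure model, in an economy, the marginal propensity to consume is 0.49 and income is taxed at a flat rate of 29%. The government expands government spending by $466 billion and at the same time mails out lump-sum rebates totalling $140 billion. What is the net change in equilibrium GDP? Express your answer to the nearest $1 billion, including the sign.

Expenditure multiplier = 1/(1 − c(1−t)) = 1/(1 − 0.49×0.71) = 1/0.6521 ≈ 1.534.
ΔG contributes k·ΔG = (+$466 billion) / 0.6521 ≈ +$714.6 billion.
ΔT of −$140 billion changes first-round spending by −c·ΔT = +$68.6 billion, contributing k·(−c·ΔT) = (+$68.6 billion) / 0.6521 ≈ +$105.2 billion.
Net ΔY = k(ΔG − c·ΔT) = (+$534.6 billion) / 0.6521 ≈ +$820 billion.

+$820 billion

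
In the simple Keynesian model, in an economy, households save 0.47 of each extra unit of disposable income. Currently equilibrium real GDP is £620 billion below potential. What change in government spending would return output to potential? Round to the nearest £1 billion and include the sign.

MPC = 1 − MPS = 1 − 0.47 = 0.53.
Spending multiplier = 1/(1 − MPC) = 1/(1 − 0.53) = 1/0.47 ≈ 2.128.
Need ΔY = +£620 billion, so ΔG = ΔY/k = (+£620 billion) × 0.47 ≈ +£291 billion.
The government should increase government spending by £291 billion.

+£291 billion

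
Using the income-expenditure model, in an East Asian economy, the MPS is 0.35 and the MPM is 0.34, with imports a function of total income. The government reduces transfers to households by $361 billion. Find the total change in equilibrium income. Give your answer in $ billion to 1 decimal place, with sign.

MPC = 1 − MPS = 1 − 0.35 = 0.65.
The transfer change shifts disposable income by −$361 billion, so first-round consumption changes by c·ΔTR = 0.65 × (−$361 billion) = −$234.65 billion.
Expenditure multiplier = 1/(1 − c + m) = 1/(1 − 0.65 + 0.34) = 1/0.69 ≈ 1.449.
The transfer multiplier is c × k ≈ 0.942, so ΔY = k × (c·ΔTR) = (−$234.65 billion) / 0.69 ≈ −$340.1 billion.

−$340.1 billion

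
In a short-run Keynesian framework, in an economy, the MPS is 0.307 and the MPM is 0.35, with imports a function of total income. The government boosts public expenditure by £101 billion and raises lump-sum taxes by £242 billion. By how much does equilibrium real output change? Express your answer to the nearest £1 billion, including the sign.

−£102 billion

MPC = 1 − MPS = 1 − 0.307 = 0.693.
Expenditure multiplier = 1/(1 − c + m) = 1/(1 − 0.693 + 0.35) = 1/0.657 ≈ 1.522.
ΔG contributes k·ΔG = (+£101 billion) / 0.657 ≈ +£153.7 billion.
ΔT of +£242 billion changes first-round spending by −c·ΔT = −£167.706 billion, contributing k·(−c·ΔT) = (−£167.706 billion) / 0.657 ≈ −£255.3 billion.
Net ΔY = k(ΔG − c·ΔT) = (−£66.706 billion) / 0.657 ≈ −£102 billion.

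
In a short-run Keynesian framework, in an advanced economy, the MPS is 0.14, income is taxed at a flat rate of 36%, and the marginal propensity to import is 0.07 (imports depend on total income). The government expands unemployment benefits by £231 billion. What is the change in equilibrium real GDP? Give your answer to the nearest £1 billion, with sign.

+£382 billion

MPC = 1 − MPS = 1 − 0.14 = 0.86.
The transfer change shifts disposable income by +£231 billion, so first-round consumption changes by c·ΔTR = 0.86 × (+£231 billion) = +£198.66 billion.
Expenditure multiplier = 1/(1 − c(1−t) + m) = 1/(1 − 0.86×0.64 + 0.07) = 1/0.5196 ≈ 1.925.
The transfer multiplier is c × k ≈ 1.655, so ΔY = k × (c·ΔTR) = (+£198.66 billion) / 0.5196 ≈ +£382 billion.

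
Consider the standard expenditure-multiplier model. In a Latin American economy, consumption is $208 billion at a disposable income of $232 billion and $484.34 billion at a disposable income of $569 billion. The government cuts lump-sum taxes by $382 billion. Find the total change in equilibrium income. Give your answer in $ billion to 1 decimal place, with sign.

+$1,740.2 billion

MPC = ΔC/ΔYd = (484.34 − 208)/(569 − 232) = 276.34/337 = 0.82.
A lump-sum tax change of −$382 billion shifts disposable income by +$382 billion; first-round consumption changes by −c × ΔT = −0.82 × (−$382 billion) = +$313.24 billion.
Expenditure multiplier = 1/(1 − MPC) = 1/(1 − 0.82) = 1/0.18 ≈ 5.556.
The tax multiplier is −c × k ≈ −4.556, so ΔY = k × (−c·ΔT) = (+$313.24 billion) / 0.18 ≈ +$1,740.2 billion.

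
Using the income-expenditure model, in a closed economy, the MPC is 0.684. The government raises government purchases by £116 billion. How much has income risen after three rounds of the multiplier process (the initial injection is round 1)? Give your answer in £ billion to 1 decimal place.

Round 1 adds ΔG = £116 billion; each later round is MPC = 0.684 times the previous.
After 3 rounds: 116 + 79.344 + 54.271296 = ΔG·(1 − c^3)/(1 − c) = 116 × (1 − 0.320013504)/0.316 ≈ £249.6 billion.

£249.6 billion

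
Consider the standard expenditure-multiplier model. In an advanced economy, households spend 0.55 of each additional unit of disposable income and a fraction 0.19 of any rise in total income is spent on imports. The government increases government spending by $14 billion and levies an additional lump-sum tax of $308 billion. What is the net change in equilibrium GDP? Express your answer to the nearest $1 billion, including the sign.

Expenditure multiplier = 1/(1 − c + m) = 1/(1 − 0.55 + 0.19) = 1/0.64 ≈ 1.563.
ΔG contributes k·ΔG = (+$14 billion) / 0.64 ≈ +$21.9 billion.
ΔT of +$308 billion changes first-round spending by −c·ΔT = −$169.4 billion, contributing k·(−c·ΔT) = (−$169.4 billion) / 0.64 ≈ −$264.7 billion.
Net ΔY = k(ΔG − c·ΔT) = (−$155.4 billion) / 0.64 ≈ −$243 billion.

−$243 billion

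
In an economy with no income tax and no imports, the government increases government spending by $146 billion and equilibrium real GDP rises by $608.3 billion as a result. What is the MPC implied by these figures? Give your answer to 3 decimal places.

0.760

Implied spending multiplier k = ΔY/ΔG = 608.3/146 ≈ 4.1664.
Since k = 1/(1 − MPC), MPC = 1 − 1/k = 1 − ΔG/ΔY = 1 − 146/608.3 ≈ 0.760.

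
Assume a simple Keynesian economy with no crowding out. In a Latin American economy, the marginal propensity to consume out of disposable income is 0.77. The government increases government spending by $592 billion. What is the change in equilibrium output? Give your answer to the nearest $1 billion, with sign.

Expenditure multiplier = 1/(1 − MPC) = 1/(1 − 0.77) = 1/0.23 ≈ 4.348.
ΔY = k × ΔG = (+$592 billion) / 0.23 ≈ +$2,574 billion.

+$2,574 billion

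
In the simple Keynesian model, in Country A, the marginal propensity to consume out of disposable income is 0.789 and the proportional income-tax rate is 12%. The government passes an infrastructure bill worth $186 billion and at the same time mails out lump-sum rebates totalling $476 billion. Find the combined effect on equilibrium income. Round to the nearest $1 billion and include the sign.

+$1,837 billion

Expenditure multiplier = 1/(1 − c(1−t)) = 1/(1 − 0.789×0.88) = 1/0.30568 ≈ 3.271.
ΔG contributes k·ΔG = (+$186 billion) / 0.30568 ≈ +$608.5 billion.
ΔT of −$476 billion changes first-round spending by −c·ΔT = +$375.564 billion, contributing k·(−c·ΔT) = (+$375.564 billion) / 0.30568 ≈ +$1,228.6 billion.
Net ΔY = k(ΔG − c·ΔT) = (+$561.564 billion) / 0.30568 ≈ +$1,837 billion.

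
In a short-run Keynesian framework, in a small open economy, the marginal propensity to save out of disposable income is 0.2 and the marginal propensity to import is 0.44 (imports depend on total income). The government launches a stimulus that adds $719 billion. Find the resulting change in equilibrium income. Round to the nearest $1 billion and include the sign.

+$1,123 billion

MPC = 1 − MPS = 1 − 0.2 = 0.8.
Government-spending multiplier = 1/(1 − c + m) = 1/(1 − 0.8 + 0.44) = 1/0.64 ≈ 1.563.
ΔY = k × ΔG = (+$719 billion) / 0.64 ≈ +$1,123 billion.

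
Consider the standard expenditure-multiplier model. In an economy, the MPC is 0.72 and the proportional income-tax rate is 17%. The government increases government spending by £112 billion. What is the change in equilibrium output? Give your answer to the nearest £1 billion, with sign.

+£278 billion

Spending multiplier = 1/(1 − c(1−t)) = 1/(1 − 0.72×0.83) = 1/0.4024 ≈ 2.485.
ΔY = k × ΔG = (+£112 billion) / 0.4024 ≈ +£278 billion.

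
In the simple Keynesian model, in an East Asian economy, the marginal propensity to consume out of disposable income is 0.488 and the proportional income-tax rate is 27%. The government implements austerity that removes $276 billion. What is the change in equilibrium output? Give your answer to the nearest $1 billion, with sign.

−$429 billion

Spending multiplier = 1/(1 − c(1−t)) = 1/(1 − 0.488×0.73) = 1/0.64376 ≈ 1.553.
ΔY = k × ΔG = (−$276 billion) / 0.64376 ≈ −$429 billion.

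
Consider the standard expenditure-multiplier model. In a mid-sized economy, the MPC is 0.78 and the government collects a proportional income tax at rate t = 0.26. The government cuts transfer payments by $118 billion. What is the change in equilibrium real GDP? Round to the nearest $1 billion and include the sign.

The transfer change shifts disposable income by −$118 billion, so first-round consumption changes by c·ΔTR = 0.78 × (−$118 billion) = −$92.04 billion.
Expenditure multiplier = 1/(1 − c(1−t)) = 1/(1 − 0.78×0.74) = 1/0.4228 ≈ 2.365.
The transfer multiplier is c × k ≈ 1.845, so ΔY = k × (c·ΔTR) = (−$92.04 billion) / 0.4228 ≈ −$218 billion.

−$218 billion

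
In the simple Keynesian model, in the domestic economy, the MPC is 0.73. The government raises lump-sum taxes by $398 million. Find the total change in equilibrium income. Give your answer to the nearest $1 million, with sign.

−$1,076 million

A lump-sum tax change of +$398 million shifts disposable income by −$398 million; first-round consumption changes by −c × ΔT = −0.73 × (+$398 million) = −$290.54 million.
Expenditure multiplier = 1/(1 − MPC) = 1/(1 − 0.73) = 1/0.27 ≈ 3.704.
The tax multiplier is −c × k ≈ −2.704, so ΔY = k × (−c·ΔT) = (−$290.54 million) / 0.27 ≈ −$1,076 million.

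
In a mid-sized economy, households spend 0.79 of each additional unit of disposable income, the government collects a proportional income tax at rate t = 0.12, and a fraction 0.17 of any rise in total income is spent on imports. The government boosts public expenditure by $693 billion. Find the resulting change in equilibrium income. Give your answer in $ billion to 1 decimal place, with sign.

Expenditure multiplier = 1/(1 − c(1−t) + m) = 1/(1 − 0.79×0.88 + 0.17) = 1/0.4748 ≈ 2.106.
ΔY = k × ΔG = (+$693 billion) / 0.4748 ≈ +$1,459.6 billion.

+$1,459.6 billion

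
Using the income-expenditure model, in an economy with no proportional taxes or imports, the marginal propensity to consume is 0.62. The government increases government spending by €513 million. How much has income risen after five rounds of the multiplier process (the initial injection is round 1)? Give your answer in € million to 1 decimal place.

€1,226.3 million

Round 1 adds ΔG = €513 million; each later round is MPC = 0.62 times the previous.
After 5 rounds: 513 + 318.06 + 197.1972 + 122.262264 + 75.80260368 = ΔG·(1 − c^5)/(1 − c) = 513 × (1 − 0.0916132832)/0.38 ≈ €1,226.3 million.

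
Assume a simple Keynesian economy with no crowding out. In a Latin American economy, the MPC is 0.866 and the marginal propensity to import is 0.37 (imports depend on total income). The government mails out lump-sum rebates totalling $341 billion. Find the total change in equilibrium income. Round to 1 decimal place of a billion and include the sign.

A lump-sum tax change of −$341 billion shifts disposable income by +$341 billion; first-round consumption changes by −c × ΔT = −0.866 × (−$341 billion) = +$295.306 billion.
Expenditure multiplier = 1/(1 − c + m) = 1/(1 − 0.866 + 0.37) = 1/0.504 ≈ 1.984.
The tax multiplier is −c × k ≈ −1.718, so ΔY = k × (−c·ΔT) = (+$295.306 billion) / 0.504 ≈ +$585.9 billion.

+$585.9 billion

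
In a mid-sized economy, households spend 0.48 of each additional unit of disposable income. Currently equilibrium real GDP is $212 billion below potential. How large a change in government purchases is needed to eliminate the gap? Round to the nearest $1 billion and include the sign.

Spending multiplier = 1/(1 − MPC) = 1/(1 − 0.48) = 1/0.52 ≈ 1.923.
Need ΔY = +$212 billion, so ΔG = ΔY/k = (+$212 billion) × 0.52 ≈ +$110 billion.
The government should increase government purchases by $110 billion.

+$110 billion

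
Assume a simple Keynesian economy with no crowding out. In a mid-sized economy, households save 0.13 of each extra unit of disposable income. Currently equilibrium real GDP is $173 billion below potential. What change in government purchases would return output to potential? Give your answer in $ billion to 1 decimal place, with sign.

+$22.5 billion

MPC = 1 − MPS = 1 − 0.13 = 0.87.
Spending multiplier = 1/(1 − MPC) = 1/(1 − 0.87) = 1/0.13 ≈ 7.692.
Need ΔY = +$173 billion, so ΔG = ΔY/k = (+$173 billion) × 0.13 ≈ +$22.5 billion.
The government should increase government purchases by $22.5 billion.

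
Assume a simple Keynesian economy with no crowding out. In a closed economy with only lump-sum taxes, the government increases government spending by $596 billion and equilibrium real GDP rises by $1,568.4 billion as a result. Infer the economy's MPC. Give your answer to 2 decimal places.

0.62

Implied spending multiplier k = ΔY/ΔG = 1,568.4/596 ≈ 2.6315.
Since k = 1/(1 − MPC), MPC = 1 − 1/k = 1 − ΔG/ΔY = 1 − 596/1,568.4 ≈ 0.62.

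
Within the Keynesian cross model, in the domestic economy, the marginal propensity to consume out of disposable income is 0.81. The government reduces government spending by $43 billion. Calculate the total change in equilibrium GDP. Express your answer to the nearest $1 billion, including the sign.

Government-spending multiplier = 1/(1 − MPC) = 1/(1 − 0.81) = 1/0.19 ≈ 5.263.
ΔY = k × ΔG = (−$43 billion) / 0.19 ≈ −$226 billion.

−$226 billion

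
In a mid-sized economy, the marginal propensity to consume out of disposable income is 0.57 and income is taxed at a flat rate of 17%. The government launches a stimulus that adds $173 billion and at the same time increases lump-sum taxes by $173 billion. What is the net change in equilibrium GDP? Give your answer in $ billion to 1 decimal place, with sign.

Expenditure multiplier = 1/(1 − c(1−t)) = 1/(1 − 0.57×0.83) = 1/0.5269 ≈ 1.898.
ΔG contributes k·ΔG = (+$173 billion) / 0.5269 ≈ +$328.3 billion.
ΔT of +$173 billion changes first-round spending by −c·ΔT = −$98.61 billion, contributing k·(−c·ΔT) = (−$98.61 billion) / 0.5269 ≈ −$187.2 billion.
Net ΔY = k(ΔG − c·ΔT) = (+$74.39 billion) / 0.5269 ≈ +$141.2 billion.

+$141.2 billion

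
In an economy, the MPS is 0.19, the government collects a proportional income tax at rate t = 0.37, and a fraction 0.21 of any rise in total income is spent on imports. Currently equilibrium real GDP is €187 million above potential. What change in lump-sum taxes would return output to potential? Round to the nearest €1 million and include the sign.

MPC = 1 − MPS = 1 − 0.19 = 0.81.
Spending multiplier = 1/(1 − c(1−t) + m) = 1/(1 − 0.81×0.63 + 0.21) = 1/0.6997 ≈ 1.429.
Tax multiplier = −c·k = −0.81/0.6997 ≈ −1.158. Need ΔY = −€187 million, so ΔT = ΔY/(−c·k) = −(−€187 million) × 0.6997 / 0.81 ≈ +€162 million.
The government should raise lump-sum taxes by €162 million.

+€162 million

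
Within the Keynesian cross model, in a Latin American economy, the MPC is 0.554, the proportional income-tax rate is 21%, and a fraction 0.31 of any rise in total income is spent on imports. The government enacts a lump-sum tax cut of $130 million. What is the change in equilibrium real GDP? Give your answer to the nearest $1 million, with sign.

A lump-sum tax change of −$130 million shifts disposable income by +$130 million; first-round consumption changes by −c × ΔT = −0.554 × (−$130 million) = +$72.02 million.
Expenditure multiplier = 1/(1 − c(1−t) + m) = 1/(1 − 0.554×0.79 + 0.31) = 1/0.87234 ≈ 1.146.
The tax multiplier is −c × k ≈ −0.635, so ΔY = k × (−c·ΔT) = (+$72.02 million) / 0.87234 ≈ +$83 million.

+$83 million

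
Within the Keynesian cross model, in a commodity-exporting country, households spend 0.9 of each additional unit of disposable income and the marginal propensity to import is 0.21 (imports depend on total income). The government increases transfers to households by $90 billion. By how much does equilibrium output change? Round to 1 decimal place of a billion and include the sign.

+$261.3 billion

The transfer change shifts disposable income by +$90 billion, so first-round consumption changes by c·ΔTR = 0.9 × (+$90 billion) = +$81 billion.
Expenditure multiplier = 1/(1 − c + m) = 1/(1 − 0.9 + 0.21) = 1/0.31 ≈ 3.226.
The transfer multiplier is c × k ≈ 2.903, so ΔY = k × (c·ΔTR) = (+$81 billion) / 0.31 ≈ +$261.3 billion.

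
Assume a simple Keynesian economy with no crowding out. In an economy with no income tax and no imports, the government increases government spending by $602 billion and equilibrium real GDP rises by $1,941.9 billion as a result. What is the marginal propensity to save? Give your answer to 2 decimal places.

Implied spending multiplier k = ΔY/ΔG = 1,941.9/602 ≈ 3.2257.
Since k = 1/(1 − MPC), MPC = 1 − 1/k = 1 − ΔG/ΔY = 1 − 602/1,941.9 ≈ 0.69.
MPS = 1 − MPC = 0.31.

0.31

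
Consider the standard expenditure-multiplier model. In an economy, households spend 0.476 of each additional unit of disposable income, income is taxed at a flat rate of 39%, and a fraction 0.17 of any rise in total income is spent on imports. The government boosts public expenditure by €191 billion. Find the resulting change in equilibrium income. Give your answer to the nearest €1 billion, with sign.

+€217 billion

Expenditure multiplier = 1/(1 − c(1−t) + m) = 1/(1 − 0.476×0.61 + 0.17) = 1/0.87964 ≈ 1.137.
ΔY = k × ΔG = (+€191 billion) / 0.87964 ≈ +€217 billion.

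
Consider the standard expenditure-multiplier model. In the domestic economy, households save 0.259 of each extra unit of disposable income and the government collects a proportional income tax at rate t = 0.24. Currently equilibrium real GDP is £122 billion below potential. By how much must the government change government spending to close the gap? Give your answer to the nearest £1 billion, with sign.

MPC = 1 − MPS = 1 − 0.259 = 0.741.
Spending multiplier = 1/(1 − c(1−t)) = 1/(1 − 0.741×0.76) = 1/0.43684 ≈ 2.289.
Need ΔY = +£122 billion, so ΔG = ΔY/k = (+£122 billion) × 0.43684 ≈ +£53 billion.
The government should increase government spending by £53 billion.

+£53 billion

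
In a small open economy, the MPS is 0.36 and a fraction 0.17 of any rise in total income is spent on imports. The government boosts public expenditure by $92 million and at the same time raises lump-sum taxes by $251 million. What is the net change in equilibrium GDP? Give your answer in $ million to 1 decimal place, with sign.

−$129.5 million

MPC = 1 − MPS = 1 − 0.36 = 0.64.
Expenditure multiplier = 1/(1 − c + m) = 1/(1 − 0.64 + 0.17) = 1/0.53 ≈ 1.887.
ΔG contributes k·ΔG = (+$92 million) / 0.53 ≈ +$173.6 million.
ΔT of +$251 million changes first-round spending by −c·ΔT = −$160.64 million, contributing k·(−c·ΔT) = (−$160.64 million) / 0.53 ≈ −$303.1 million.
Net ΔY = k(ΔG − c·ΔT) = (−$68.64 million) / 0.53 ≈ −$129.5 million.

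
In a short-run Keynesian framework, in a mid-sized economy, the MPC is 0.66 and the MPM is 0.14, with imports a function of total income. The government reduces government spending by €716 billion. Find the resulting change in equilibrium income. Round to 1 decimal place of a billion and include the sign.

Government-spending multiplier = 1/(1 − c + m) = 1/(1 − 0.66 + 0.14) = 1/0.48 ≈ 2.083.
ΔY = k × ΔG = (−€716 billion) / 0.48 ≈ −€1,491.7 billion.

−€1,491.7 billion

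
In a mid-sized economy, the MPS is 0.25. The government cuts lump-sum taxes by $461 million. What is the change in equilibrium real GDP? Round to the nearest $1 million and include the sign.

MPC = 1 − MPS = 1 − 0.25 = 0.75.
A lump-sum tax change of −$461 million shifts disposable income by +$461 million; first-round consumption changes by −c × ΔT = −0.75 × (−$461 million) = +$345.75 million.
Expenditure multiplier = 1/(1 − MPC) = 1/(1 − 0.75) = 1/0.25 = 4.
The tax multiplier is −c × k = −3, so ΔY = k × (−c·ΔT) = (+$345.75 million) / 0.25 = +$1,383 million.

+$1,383 million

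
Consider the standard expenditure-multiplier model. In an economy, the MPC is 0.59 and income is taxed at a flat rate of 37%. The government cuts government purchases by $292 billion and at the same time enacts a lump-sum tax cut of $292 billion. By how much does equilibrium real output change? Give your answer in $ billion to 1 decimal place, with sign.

−$190.5 billion

Expenditure multiplier = 1/(1 − c(1−t)) = 1/(1 − 0.59×0.63) = 1/0.6283 ≈ 1.592.
ΔG contributes k·ΔG = (−$292 billion) / 0.6283 ≈ −$464.7 billion.
ΔT of −$292 billion changes first-round spending by −c·ΔT = +$172.28 billion, contributing k·(−c·ΔT) = (+$172.28 billion) / 0.6283 ≈ +$274.2 billion.
Net ΔY = k(ΔG − c·ΔT) = (−$119.72 billion) / 0.6283 ≈ −$190.5 billion.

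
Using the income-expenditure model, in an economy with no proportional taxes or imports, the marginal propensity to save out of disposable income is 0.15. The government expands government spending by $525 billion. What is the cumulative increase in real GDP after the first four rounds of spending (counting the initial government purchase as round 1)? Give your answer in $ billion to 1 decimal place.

MPC = 1 − MPS = 1 − 0.15 = 0.85.
Round 1 adds ΔG = $525 billion; each later round is MPC = 0.85 times the previous.
After 4 rounds: 525 + 446.25 + 379.3125 + 322.415625 = ΔG·(1 − c^4)/(1 − c) = 525 × (1 − 0.52200625)/0.15 ≈ $1,673 billion.

$1,673.0 billion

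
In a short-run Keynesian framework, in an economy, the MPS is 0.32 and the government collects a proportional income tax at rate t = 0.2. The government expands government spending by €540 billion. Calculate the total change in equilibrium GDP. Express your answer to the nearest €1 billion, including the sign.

MPC = 1 − MPS = 1 − 0.32 = 0.68.
Government-spending multiplier = 1/(1 − c(1−t)) = 1/(1 − 0.68×0.8) = 1/0.456 ≈ 2.193.
ΔY = k × ΔG = (+€540 billion) / 0.456 ≈ +€1,184 billion.

+€1,184 billion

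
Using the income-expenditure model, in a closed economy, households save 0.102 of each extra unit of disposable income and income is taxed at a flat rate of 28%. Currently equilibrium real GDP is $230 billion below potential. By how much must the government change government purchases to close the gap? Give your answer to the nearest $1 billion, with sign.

+$81 billion

MPC = 1 − MPS = 1 − 0.102 = 0.898.
Spending multiplier = 1/(1 − c(1−t)) = 1/(1 − 0.898×0.72) = 1/0.35344 ≈ 2.829.
Need ΔY = +$230 billion, so ΔG = ΔY/k = (+$230 billion) × 0.35344 ≈ +$81 billion.
The government should increase government purchases by $81 billion.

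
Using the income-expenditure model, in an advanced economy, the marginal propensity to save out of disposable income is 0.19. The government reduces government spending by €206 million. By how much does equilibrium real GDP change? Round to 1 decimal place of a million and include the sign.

MPC = 1 − MPS = 1 − 0.19 = 0.81.
Government-spending multiplier = 1/(1 − MPC) = 1/(1 − 0.81) = 1/0.19 ≈ 5.263.
ΔY = k × ΔG = (−€206 million) / 0.19 ≈ −€1,084.2 million.

−€1,084.2 million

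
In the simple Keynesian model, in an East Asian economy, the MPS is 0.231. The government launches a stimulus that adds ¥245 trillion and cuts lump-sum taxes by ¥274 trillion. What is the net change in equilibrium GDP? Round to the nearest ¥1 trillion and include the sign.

MPC = 1 − MPS = 1 − 0.231 = 0.769.
Expenditure multiplier = 1/(1 − MPC) = 1/(1 − 0.769) = 1/0.231 ≈ 4.329.
ΔG contributes k·ΔG = (+¥245 trillion) / 0.231 ≈ +¥1,060.6 trillion.
ΔT of −¥274 trillion changes first-round spending by −c·ΔT = +¥210.706 trillion, contributing k·(−c·ΔT) = (+¥210.706 trillion) / 0.231 ≈ +¥912.1 trillion.
Net ΔY = k(ΔG − c·ΔT) = (+¥455.706 trillion) / 0.231 ≈ +¥1,973 trillion.

+¥1,973 trillion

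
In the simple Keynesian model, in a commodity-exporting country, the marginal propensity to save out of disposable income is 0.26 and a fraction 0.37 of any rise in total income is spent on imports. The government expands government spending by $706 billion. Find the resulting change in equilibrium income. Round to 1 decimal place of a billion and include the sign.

+$1,120.6 billion

MPC = 1 − MPS = 1 − 0.26 = 0.74.
Expenditure multiplier = 1/(1 − c + m) = 1/(1 − 0.74 + 0.37) = 1/0.63 ≈ 1.587.
ΔY = k × ΔG = (+$706 billion) / 0.63 ≈ +$1,120.6 billion.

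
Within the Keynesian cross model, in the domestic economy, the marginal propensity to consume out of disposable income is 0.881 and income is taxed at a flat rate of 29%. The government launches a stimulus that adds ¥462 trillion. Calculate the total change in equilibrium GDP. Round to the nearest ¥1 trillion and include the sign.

Expenditure multiplier = 1/(1 − c(1−t)) = 1/(1 − 0.881×0.71) = 1/0.37449 ≈ 2.67.
ΔY = k × ΔG = (+¥462 trillion) / 0.37449 ≈ +¥1,234 trillion.

+¥1,234 trillion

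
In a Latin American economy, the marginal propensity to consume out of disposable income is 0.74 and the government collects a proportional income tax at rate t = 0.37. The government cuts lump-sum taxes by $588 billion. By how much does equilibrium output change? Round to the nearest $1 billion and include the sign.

A lump-sum tax change of −$588 billion shifts disposable income by +$588 billion; first-round consumption changes by −c × ΔT = −0.74 × (−$588 billion) = +$435.12 billion.
Expenditure multiplier = 1/(1 − c(1−t)) = 1/(1 − 0.74×0.63) = 1/0.5338 ≈ 1.873.
The tax multiplier is −c × k ≈ −1.386, so ΔY = k × (−c·ΔT) = (+$435.12 billion) / 0.5338 ≈ +$815 billion.

+$815 billion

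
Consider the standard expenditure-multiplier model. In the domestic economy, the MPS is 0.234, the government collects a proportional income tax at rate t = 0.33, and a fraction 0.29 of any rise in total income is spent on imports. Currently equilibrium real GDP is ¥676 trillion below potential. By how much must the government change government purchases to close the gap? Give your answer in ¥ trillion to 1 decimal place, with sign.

MPC = 1 − MPS = 1 − 0.234 = 0.766.
Spending multiplier = 1/(1 − c(1−t) + m) = 1/(1 − 0.766×0.67 + 0.29) = 1/0.77678 ≈ 1.287.
Need ΔY = +¥676 trillion, so ΔG = ΔY/k = (+¥676 trillion) × 0.77678 ≈ +¥525.1 trillion.
The government should increase government purchases by ¥525.1 trillion.

+¥525.1 trillion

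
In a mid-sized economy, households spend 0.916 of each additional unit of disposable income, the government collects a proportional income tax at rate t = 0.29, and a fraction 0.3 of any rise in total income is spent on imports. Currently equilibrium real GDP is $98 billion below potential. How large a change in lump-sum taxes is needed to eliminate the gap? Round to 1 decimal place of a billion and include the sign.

Spending multiplier = 1/(1 − c(1−t) + m) = 1/(1 − 0.916×0.71 + 0.3) = 1/0.64964 ≈ 1.539.
Tax multiplier = −c·k = −0.916/0.64964 ≈ −1.41. Need ΔY = +$98 billion, so ΔT = ΔY/(−c·k) = −(+$98 billion) × 0.64964 / 0.916 ≈ −$69.5 billion.
The government should cut lump-sum taxes by $69.5 billion.

−$69.5 billion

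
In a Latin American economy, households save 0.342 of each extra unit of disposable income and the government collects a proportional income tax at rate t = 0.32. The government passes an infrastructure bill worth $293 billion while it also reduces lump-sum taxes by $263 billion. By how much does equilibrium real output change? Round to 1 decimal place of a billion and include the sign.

+$843.4 billion

MPC = 1 − MPS = 1 − 0.342 = 0.658.
Expenditure multiplier = 1/(1 − c(1−t)) = 1/(1 − 0.658×0.68) = 1/0.55256 ≈ 1.81.
ΔG contributes k·ΔG = (+$293 billion) / 0.55256 ≈ +$530.3 billion.
ΔT of −$263 billion changes first-round spending by −c·ΔT = +$173.054 billion, contributing k·(−c·ΔT) = (+$173.054 billion) / 0.55256 ≈ +$313.2 billion.
Net ΔY = k(ΔG − c·ΔT) = (+$466.054 billion) / 0.55256 ≈ +$843.4 billion.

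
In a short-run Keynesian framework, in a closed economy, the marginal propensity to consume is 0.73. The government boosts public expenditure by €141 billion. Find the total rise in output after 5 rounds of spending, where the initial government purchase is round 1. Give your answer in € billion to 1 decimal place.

€414.0 billion

Round 1 adds ΔG = €141 billion; each later round is MPC = 0.73 times the previous.
After 5 rounds: 141 + 102.93 + 75.1389 + 54.851397 + 40.04151981 = ΔG·(1 − c^5)/(1 − c) = 141 × (1 − 0.2073071593)/0.27 ≈ €414 billion.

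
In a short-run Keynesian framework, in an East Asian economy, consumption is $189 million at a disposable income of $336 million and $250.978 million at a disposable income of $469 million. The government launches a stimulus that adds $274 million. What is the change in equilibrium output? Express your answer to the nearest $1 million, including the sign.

+$513 million

MPC = ΔC/ΔYd = (250.978 − 189)/(469 − 336) = 61.978/133 = 0.466.
Expenditure multiplier = 1/(1 − MPC) = 1/(1 − 0.466) = 1/0.534 ≈ 1.873.
ΔY = k × ΔG = (+$274 million) / 0.534 ≈ +$513 million.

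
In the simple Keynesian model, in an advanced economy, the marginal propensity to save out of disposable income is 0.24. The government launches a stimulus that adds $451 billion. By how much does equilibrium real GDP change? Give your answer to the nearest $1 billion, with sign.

+$1,879 billion

MPC = 1 − MPS = 1 − 0.24 = 0.76.
Government-spending multiplier = 1/(1 − MPC) = 1/(1 − 0.76) = 1/0.24 ≈ 4.167.
ΔY = k × ΔG = (+$451 billion) / 0.24 ≈ +$1,879 billion.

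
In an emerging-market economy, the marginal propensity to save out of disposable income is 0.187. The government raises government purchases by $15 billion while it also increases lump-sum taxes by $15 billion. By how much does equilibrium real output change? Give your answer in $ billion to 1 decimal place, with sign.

MPC = 1 − MPS = 1 − 0.187 = 0.813.
Expenditure multiplier = 1/(1 − MPC) = 1/(1 − 0.813) = 1/0.187 ≈ 5.348.
ΔG contributes k·ΔG = (+$15 billion) / 0.187 ≈ +$80.2 billion.
ΔT of +$15 billion changes first-round spending by −c·ΔT = −$12.195 billion, contributing k·(−c·ΔT) = (−$12.195 billion) / 0.187 ≈ −$65.2 billion.
With ΔG = ΔT and no other leakages, the balanced-budget multiplier is 1, so ΔY = ΔG = +$15 billion.

+$15.0 billion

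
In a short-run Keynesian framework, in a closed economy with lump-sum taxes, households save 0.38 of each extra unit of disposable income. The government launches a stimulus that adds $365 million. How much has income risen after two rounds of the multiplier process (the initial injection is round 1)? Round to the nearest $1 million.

MPC = 1 − MPS = 1 − 0.38 = 0.62.
Round 1 adds ΔG = $365 million; each later round is MPC = 0.62 times the previous.
After 2 rounds: 365 + 226.3 = ΔG·(1 − c^2)/(1 − c) = 365 × (1 − 0.3844)/0.38 ≈ $591 million.

$591 million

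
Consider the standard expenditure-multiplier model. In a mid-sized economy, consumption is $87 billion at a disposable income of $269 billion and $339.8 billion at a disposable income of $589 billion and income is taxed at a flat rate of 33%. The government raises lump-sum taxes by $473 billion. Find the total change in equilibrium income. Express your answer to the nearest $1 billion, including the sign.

−$794 billion

MPC = ΔC/ΔYd = (339.8 − 87)/(589 − 269) = 252.8/320 = 0.79.
A lump-sum tax change of +$473 billion shifts disposable income by −$473 billion; first-round consumption changes by −c × ΔT = −0.79 × (+$473 billion) = −$373.67 billion.
Expenditure multiplier = 1/(1 − c(1−t)) = 1/(1 − 0.79×0.67) = 1/0.4707 ≈ 2.124.
The tax multiplier is −c × k ≈ −1.678, so ΔY = k × (−c·ΔT) = (−$373.67 billion) / 0.4707 ≈ −$794 billion.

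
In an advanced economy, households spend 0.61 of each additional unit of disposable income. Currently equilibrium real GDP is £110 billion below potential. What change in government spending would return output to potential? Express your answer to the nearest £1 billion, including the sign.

+£43 billion

Spending multiplier = 1/(1 − MPC) = 1/(1 − 0.61) = 1/0.39 ≈ 2.564.
Need ΔY = +£110 billion, so ΔG = ΔY/k = (+£110 billion) × 0.39 ≈ +£43 billion.
The government should increase government spending by £43 billion.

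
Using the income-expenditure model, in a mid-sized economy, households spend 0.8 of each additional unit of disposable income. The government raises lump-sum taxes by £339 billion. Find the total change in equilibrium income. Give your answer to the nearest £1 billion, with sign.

−£1,356 billion

A lump-sum tax change of +£339 billion shifts disposable income by −£339 billion; first-round consumption changes by −c × ΔT = −0.8 × (+£339 billion) = −£271.2 billion.
Expenditure multiplier = 1/(1 − MPC) = 1/(1 − 0.8) = 1/0.2 = 5.
The tax multiplier is −c × k = −4, so ΔY = k × (−c·ΔT) = (−£271.2 billion) / 0.2 = −£1,356 billion.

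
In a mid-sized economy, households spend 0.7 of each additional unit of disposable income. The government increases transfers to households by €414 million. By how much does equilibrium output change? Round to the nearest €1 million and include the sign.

+€966 million

The transfer change shifts disposable income by +€414 million, so first-round consumption changes by c·ΔTR = 0.7 × (+€414 million) = +€289.8 million.
Expenditure multiplier = 1/(1 − MPC) = 1/(1 − 0.7) = 1/0.3 ≈ 3.333.
The transfer multiplier is c × k ≈ 2.333, so ΔY = k × (c·ΔTR) = (+€289.8 million) / 0.3 = +€966 million.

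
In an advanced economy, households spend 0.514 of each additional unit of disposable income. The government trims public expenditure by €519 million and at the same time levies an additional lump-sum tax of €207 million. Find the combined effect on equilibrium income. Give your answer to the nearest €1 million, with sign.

−€1,287 million

Expenditure multiplier = 1/(1 − MPC) = 1/(1 − 0.514) = 1/0.486 ≈ 2.058.
ΔG contributes k·ΔG = (−€519 million) / 0.486 ≈ −€1,067.9 million.
ΔT of +€207 million changes first-round spending by −c·ΔT = −€106.398 million, contributing k·(−c·ΔT) = (−€106.398 million) / 0.486 ≈ −€218.9 million.
Net ΔY = k(ΔG − c·ΔT) = (−€625.398 million) / 0.486 ≈ −€1,287 million.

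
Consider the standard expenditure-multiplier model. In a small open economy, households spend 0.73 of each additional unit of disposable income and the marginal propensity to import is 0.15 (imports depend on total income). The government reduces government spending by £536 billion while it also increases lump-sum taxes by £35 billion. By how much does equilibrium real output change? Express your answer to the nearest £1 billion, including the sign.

−£1,337 billion

Expenditure multiplier = 1/(1 − c + m) = 1/(1 − 0.73 + 0.15) = 1/0.42 ≈ 2.381.
ΔG contributes k·ΔG = (−£536 billion) / 0.42 ≈ −£1,276.2 billion.
ΔT of +£35 billion changes first-round spending by −c·ΔT = −£25.55 billion, contributing k·(−c·ΔT) = (−£25.55 billion) / 0.42 ≈ −£60.8 billion.
Net ΔY = k(ΔG − c·ΔT) = (−£561.55 billion) / 0.42 ≈ −£1,337 billion.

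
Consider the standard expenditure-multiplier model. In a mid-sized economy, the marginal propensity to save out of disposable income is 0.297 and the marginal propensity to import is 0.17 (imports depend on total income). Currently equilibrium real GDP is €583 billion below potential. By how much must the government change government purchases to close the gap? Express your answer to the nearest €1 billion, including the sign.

+€272 billion

MPC = 1 − MPS = 1 − 0.297 = 0.703.
Spending multiplier = 1/(1 − c + m) = 1/(1 − 0.703 + 0.17) = 1/0.467 ≈ 2.141.
Need ΔY = +€583 billion, so ΔG = ΔY/k = (+€583 billion) × 0.467 ≈ +€272 billion.
The government should increase government purchases by €272 billion.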